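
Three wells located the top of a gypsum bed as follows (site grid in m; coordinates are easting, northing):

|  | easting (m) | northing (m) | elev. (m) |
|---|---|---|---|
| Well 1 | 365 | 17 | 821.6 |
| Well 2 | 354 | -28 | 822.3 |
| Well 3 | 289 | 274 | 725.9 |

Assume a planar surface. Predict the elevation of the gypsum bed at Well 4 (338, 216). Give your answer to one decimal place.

768.5 m

Two edge vectors: Well 1→Well 2 = (-11, -45, 0.7), Well 1→Well 3 = (-76, 257, -95.7).
Normal n = (Well 1→Well 2) × (Well 1→Well 3) = (4126.6, -1105.9, -6247).
So ∂z/∂easting = −n_x/n_z = 0.66057 and ∂z/∂northing = −n_y/n_z = −0.17703.
Intercept c from Well 1: 821.6 − 241.11 + 3.01 = 583.50.
At (338, 216): z = 223.3 − 38.2 + 583.50 = 768.5 m.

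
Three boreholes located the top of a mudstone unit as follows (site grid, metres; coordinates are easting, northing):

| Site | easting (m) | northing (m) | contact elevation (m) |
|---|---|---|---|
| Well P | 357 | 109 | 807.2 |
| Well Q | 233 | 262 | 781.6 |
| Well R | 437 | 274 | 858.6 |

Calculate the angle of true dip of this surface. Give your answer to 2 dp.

Let the plane be z = a·easting + b·northing + c.
Well Q−Well P: −124a + 153b = −25.6;  Well R−Well P: 80a + 165b = 51.4.
Solving gives a = 0.36967, b = 0.13228.
Gradient magnitude |∇z| = √(a² + b²) = √(0.13666 + 0.01750) = 0.39262.
True dip = arctan(0.39262) = 21.44°, dipping toward WSW (azimuth ≈ 250°).

21.44°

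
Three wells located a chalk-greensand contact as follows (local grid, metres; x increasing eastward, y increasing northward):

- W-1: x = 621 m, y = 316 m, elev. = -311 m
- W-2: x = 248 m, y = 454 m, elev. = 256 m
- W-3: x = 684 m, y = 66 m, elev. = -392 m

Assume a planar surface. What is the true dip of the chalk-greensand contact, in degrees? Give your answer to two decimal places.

Two edge vectors: W-1→W-2 = (-373, 138, 567), W-1→W-3 = (63, -250, -81).
Normal n = (W-1→W-2) × (W-1→W-3) = (130572, 5508, 84556).
So ∂z/∂x = −n_x/n_z = −1.54421 and ∂z/∂y = −n_y/n_z = −0.06514.
Gradient magnitude |∇z| = √(a² + b²) = √(2.38458 + 0.00424) = 1.54558.
True dip = arctan(1.54558) = 57.10°, dipping toward E (azimuth ≈ 088°).

57.10°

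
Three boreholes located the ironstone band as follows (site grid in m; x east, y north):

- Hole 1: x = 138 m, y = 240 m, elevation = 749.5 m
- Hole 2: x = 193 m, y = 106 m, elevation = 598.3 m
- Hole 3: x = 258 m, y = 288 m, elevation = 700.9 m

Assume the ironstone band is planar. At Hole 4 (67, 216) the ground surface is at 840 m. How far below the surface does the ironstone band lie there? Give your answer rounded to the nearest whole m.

58 m

Two edge vectors: Hole 1→Hole 2 = (55, -134, -151.2), Hole 1→Hole 3 = (120, 48, -48.6).
Normal n = (Hole 1→Hole 2) × (Hole 1→Hole 3) = (13770, -15471, 18720).
So ∂z/∂x = −n_x/n_z = −0.73558 and ∂z/∂y = −n_y/n_z = 0.82644.
Intercept c from Hole 1: 749.5 + 101.51 − 198.35 = 652.66.
At (67, 216): z_contact = −49.3 + 178.5 + 652.66 = 781.9 m.
Depth below ground = 840 − 781.9 = 58 m.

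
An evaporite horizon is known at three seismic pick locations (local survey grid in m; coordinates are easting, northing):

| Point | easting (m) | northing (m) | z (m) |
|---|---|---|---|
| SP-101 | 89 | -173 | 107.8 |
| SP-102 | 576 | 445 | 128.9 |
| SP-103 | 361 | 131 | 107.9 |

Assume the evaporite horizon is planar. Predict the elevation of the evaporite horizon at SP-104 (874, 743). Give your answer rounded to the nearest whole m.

Two edge vectors: SP-101→SP-102 = (487, 618, 21.1), SP-101→SP-103 = (272, 304, 0.1).
Normal n = (SP-101→SP-102) × (SP-101→SP-103) = (-6352.6, 5690.5, -20048).
So ∂z/∂easting = −n_x/n_z = −0.31687 and ∂z/∂northing = −n_y/n_z = 0.28384.
Intercept c from SP-101: 107.8 + 28.20 + 49.10 = 185.11.
At (874, 743): z = −276.9 + 210.9 + 185.11 = 119.1 m.

119 m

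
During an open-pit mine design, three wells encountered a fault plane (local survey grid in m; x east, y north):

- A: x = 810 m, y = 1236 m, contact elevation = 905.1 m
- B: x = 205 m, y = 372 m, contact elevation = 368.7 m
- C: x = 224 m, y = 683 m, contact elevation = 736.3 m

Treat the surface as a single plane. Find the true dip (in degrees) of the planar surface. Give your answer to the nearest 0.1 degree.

Two edge vectors: A→B = (-605, -864, -536.4), A→C = (-586, -553, -168.8).
Normal n = (A→B) × (A→C) = (-150786, 212206.4, -171739).
So ∂z/∂x = −n_x/n_z = −0.87800 and ∂z/∂y = −n_y/n_z = 1.23563.
Gradient magnitude |∇z| = √(a² + b²) = √(0.77088 + 1.52679) = 1.51580.
True dip = arctan(1.51580) = 56.6°, dipping toward SE (azimuth ≈ 145°).

56.6°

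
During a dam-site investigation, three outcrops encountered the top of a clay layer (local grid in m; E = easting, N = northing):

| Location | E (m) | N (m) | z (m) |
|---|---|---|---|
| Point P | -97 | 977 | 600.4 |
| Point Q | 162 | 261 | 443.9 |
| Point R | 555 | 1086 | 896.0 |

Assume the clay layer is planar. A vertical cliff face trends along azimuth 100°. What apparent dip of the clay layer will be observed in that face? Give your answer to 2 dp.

17.98°

Two edge vectors: Point P→Point Q = (259, -716, -156.5), Point P→Point R = (652, 109, 295.6).
Normal n = (Point P→Point Q) × (Point P→Point R) = (-194591.1, -178598.4, 495063).
So ∂z/∂E = −n_x/n_z = 0.39306 and ∂z/∂N = −n_y/n_z = 0.36076.
Unit vector along 100° is (sin 100°, cos 100°) = (0.9848, -0.1736).
Slope in that direction = a·(0.9848) + b·(-0.1736) = 0.32445.
Apparent dip = arctan|0.32445| = 17.98° (true dip is 28.1°, so apparent ≤ true as expected).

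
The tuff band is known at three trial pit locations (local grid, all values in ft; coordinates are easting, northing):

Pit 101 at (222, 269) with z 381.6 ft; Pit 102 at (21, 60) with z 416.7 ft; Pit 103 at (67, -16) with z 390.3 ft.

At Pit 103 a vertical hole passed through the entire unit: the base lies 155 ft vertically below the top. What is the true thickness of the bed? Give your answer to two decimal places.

145.80 ft

Two edge vectors: Pit 101→Pit 102 = (-201, -209, 35.1), Pit 101→Pit 103 = (-155, -285, 8.7).
Normal n = (Pit 101→Pit 102) × (Pit 101→Pit 103) = (8185.2, -3691.8, 24890).
So ∂z/∂easting = −n_x/n_z = −0.32885 and ∂z/∂northing = −n_y/n_z = 0.14832.
|∇z| = √(a²+b²) = 0.36076, so dip δ = arctan(0.36076) = 19.84°.
True thickness = vertical thickness × cos δ = 155 × cos 19.84° = 145.80 ft.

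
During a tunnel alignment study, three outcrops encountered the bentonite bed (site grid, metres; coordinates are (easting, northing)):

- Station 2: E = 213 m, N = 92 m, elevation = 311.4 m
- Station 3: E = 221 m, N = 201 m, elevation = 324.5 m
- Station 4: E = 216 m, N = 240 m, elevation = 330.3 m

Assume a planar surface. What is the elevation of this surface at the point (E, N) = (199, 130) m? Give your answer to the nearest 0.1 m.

318.3 m

Two edge vectors: Station 2→Station 3 = (8, 109, 13.1), Station 2→Station 4 = (3, 148, 18.9).
Normal n = (Station 2→Station 3) × (Station 2→Station 4) = (121.3, -111.9, 857).
So ∂z/∂E = −n_x/n_z = −0.14154 and ∂z/∂N = −n_y/n_z = 0.13057.
Intercept c from Station 2: 311.4 + 30.15 − 12.01 = 329.54.
At (199, 130): z = −28.2 + 17.0 + 329.54 = 318.3 m.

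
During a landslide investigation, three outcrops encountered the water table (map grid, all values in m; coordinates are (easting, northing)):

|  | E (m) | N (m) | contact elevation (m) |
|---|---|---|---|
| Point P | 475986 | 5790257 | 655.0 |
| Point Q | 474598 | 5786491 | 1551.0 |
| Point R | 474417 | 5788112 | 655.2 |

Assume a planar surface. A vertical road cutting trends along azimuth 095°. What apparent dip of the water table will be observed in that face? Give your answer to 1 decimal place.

34.8°

Two edge vectors: Point P→Point Q = (-1388, -3766, 896), Point P→Point R = (-1569, -2145, 0.2).
Normal n = (Point P→Point Q) × (Point P→Point R) = (1921166.8, -1405546.4, -2931594).
So ∂z/∂E = −n_x/n_z = 0.65533 and ∂z/∂N = −n_y/n_z = −0.47945.
Unit vector along 095° is (sin 95°, cos 95°) = (0.9962, -0.0872).
Slope in that direction = a·(0.9962) + b·(-0.0872) = 0.69462.
Apparent dip = arctan|0.69462| = 34.8° (true dip is 39.1°, so apparent ≤ true as expected).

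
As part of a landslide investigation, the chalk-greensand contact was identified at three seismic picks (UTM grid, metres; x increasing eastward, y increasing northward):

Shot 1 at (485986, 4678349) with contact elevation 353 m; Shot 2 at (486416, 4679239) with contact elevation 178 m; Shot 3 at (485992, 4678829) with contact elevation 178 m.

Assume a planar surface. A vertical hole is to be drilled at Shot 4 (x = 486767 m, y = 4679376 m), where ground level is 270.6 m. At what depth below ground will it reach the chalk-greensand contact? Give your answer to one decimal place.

Let the plane be z = a·x + b·y + c.
Shot 2−Shot 1: 430a + 890b = −175;  Shot 3−Shot 1: 6a + 480b = −175.
Solving gives a = 0.356858649, b = −0.369044066.
Then c = 353 − a·485986 − b·4678349 = 1553441.63.
At (486767, 4679376): z_contact = 173707.01 − 1726895.95 + 1553441.63 = 252.70 m.
Depth below ground = 270.6 − 252.70 = 17.9 m.

17.9 m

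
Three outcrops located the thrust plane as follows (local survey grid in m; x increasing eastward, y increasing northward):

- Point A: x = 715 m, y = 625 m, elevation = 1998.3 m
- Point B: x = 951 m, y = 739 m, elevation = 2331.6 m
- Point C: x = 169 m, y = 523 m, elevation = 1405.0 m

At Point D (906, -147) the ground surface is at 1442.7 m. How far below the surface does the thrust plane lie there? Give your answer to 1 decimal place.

124.7 m

Let the plane be z = a·x + b·y + c.
Point B−Point A: 236a + 114b = 333.3;  Point C−Point A: −546a − 102b = −593.3.
Solving gives a = 0.88126, b = 1.09931.
Then c = 1998.3 − a·715 − b·625 = 681.13.
At (906, -147): z_contact = 798.42 − 161.60 + 681.13 = 1317.95 m.
Depth below ground = 1442.7 − 1317.95 = 124.7 m.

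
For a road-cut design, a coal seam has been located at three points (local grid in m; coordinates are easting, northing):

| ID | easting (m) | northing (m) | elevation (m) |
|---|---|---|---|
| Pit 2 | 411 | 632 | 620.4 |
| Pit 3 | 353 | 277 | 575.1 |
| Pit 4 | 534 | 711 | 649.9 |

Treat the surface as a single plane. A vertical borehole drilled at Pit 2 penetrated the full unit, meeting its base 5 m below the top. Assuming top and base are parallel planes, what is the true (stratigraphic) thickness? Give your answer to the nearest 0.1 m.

4.9 m

Two edge vectors: Pit 2→Pit 3 = (-58, -355, -45.3), Pit 2→Pit 4 = (123, 79, 29.5).
Normal n = (Pit 2→Pit 3) × (Pit 2→Pit 4) = (-6893.8, -3860.9, 39083).
So ∂z/∂easting = −n_x/n_z = 0.17639 and ∂z/∂northing = −n_y/n_z = 0.09879.
|∇z| = √(a²+b²) = 0.20217, so dip δ = arctan(0.20217) = 11.43°.
True thickness = vertical thickness × cos δ = 5 × cos 11.43° = 4.9 m.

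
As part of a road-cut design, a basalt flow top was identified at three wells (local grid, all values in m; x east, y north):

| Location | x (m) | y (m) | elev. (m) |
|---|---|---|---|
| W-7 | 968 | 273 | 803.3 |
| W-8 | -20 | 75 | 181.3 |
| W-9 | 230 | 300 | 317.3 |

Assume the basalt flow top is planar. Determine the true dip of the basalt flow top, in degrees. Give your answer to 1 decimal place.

Let the plane be z = a·x + b·y + c.
W-8−W-7: −988a − 198b = −622;  W-9−W-7: −738a + 27b = −486.
Solving gives a = 0.65406, b = −0.12229.
Gradient magnitude |∇z| = √(a² + b²) = √(0.42780 + 0.01496) = 0.66540.
True dip = arctan(0.66540) = 33.6°, dipping toward W (azimuth ≈ 281°).

33.6°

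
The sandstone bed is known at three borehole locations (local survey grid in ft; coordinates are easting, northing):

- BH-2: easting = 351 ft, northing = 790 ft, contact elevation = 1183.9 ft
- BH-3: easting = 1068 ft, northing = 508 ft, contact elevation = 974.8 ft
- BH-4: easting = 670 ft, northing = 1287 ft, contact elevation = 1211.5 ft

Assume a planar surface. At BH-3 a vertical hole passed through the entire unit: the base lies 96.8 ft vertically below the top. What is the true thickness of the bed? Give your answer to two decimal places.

Let the plane be z = a·easting + b·northing + c.
BH-3−BH-2: 717a − 282b = −209.1;  BH-4−BH-2: 319a + 497b = 27.6.
Solving gives a = −0.21541, b = 0.19380.
|∇z| = √(a²+b²) = 0.28976, so dip δ = arctan(0.28976) = 16.16°.
True thickness = vertical thickness × cos δ = 96.8 × cos 16.16° = 92.98 ft.

92.98 ft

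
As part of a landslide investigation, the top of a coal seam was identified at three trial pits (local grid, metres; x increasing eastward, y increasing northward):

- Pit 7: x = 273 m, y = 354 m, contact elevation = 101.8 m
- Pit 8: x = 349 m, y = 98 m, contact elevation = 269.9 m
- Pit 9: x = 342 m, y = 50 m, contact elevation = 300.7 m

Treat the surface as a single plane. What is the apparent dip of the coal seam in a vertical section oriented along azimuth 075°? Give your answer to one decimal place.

Two edge vectors: Pit 7→Pit 8 = (76, -256, 168.1), Pit 7→Pit 9 = (69, -304, 198.9).
Normal n = (Pit 7→Pit 8) × (Pit 7→Pit 9) = (184, -3517.5, -5440).
So ∂z/∂x = −n_x/n_z = 0.03382 and ∂z/∂y = −n_y/n_z = −0.64660.
Unit vector along 075° is (sin 75°, cos 75°) = (0.9659, 0.2588).
Slope in that direction = a·(0.9659) + b·(0.2588) = −0.13468.
Apparent dip = arctan|0.13468| = 7.7° (true dip is 32.9°, so apparent ≤ true as expected).

7.7°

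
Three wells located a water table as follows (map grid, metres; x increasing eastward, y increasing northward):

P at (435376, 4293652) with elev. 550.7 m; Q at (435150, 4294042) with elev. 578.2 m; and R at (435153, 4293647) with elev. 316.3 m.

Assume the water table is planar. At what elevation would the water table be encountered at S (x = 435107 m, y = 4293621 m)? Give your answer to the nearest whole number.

Two edge vectors: P→Q = (-226, 390, 27.5), P→R = (-223, -5, -234.4).
Normal n = (P→Q) × (P→R) = (-91278.5, -59106.9, 88100).
So ∂z/∂x = −n_x/n_z = 1.03607832 and ∂z/∂y = −n_y/n_z = 0.67090692.
Intercept c from P: 550.7 − 451083.63 − 2880640.86 = −3331173.79.
At (435107, 4293621): z = 450804.9 + 2880620.1 − 3331173.79 = 251.2 m.

251 m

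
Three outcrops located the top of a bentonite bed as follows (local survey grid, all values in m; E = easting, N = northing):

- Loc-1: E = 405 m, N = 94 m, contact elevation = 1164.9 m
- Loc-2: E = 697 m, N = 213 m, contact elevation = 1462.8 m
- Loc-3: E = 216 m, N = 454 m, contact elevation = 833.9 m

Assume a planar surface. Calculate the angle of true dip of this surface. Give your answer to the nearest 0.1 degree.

Let the plane be z = a·E + b·N + c.
Loc-2−Loc-1: 292a + 119b = 297.9;  Loc-3−Loc-1: −189a + 360b = −331.
Solving gives a = 1.14906, b = −0.31619.
Gradient magnitude |∇z| = √(a² + b²) = √(1.32034 + 0.09997) = 1.19177.
True dip = arctan(1.19177) = 50.0°, dipping toward WNW (azimuth ≈ 285°).

50.0°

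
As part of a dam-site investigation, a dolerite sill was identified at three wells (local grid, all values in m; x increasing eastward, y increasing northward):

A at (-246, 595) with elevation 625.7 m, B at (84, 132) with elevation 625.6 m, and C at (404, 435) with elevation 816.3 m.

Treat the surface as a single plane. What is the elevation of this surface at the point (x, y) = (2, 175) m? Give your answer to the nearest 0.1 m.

607.3 m

Let the plane be z = a·x + b·y + c.
B−A: 330a − 463b = −0.1;  C−A: 650a − 160b = 190.6.
Solving gives a = 0.35569, b = 0.25373.
Then c = 625.7 − a·-246 − b·595 = 562.23.
At (2, 175): z = 0.7 + 44.4 + 562.23 = 607.3 m.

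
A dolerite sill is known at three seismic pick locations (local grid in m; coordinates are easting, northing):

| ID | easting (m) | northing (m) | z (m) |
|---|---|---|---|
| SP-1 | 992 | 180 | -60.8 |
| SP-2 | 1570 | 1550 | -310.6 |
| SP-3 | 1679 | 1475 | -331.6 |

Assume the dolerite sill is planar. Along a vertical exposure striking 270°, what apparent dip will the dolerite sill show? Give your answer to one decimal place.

Let the plane be z = a·easting + b·northing + c.
SP-2−SP-1: 578a + 1370b = −249.8;  SP-3−SP-1: 687a + 1295b = −270.8.
Solving gives a = −0.24655, b = −0.07832.
Unit vector along 270° is (sin 270°, cos 270°) = (-1.0000, -0.0000).
Slope in that direction = a·(-1.0000) + b·(-0.0000) = 0.24655.
Apparent dip = arctan|0.24655| = 13.8° (true dip is 14.5°, so apparent ≤ true as expected).

13.8°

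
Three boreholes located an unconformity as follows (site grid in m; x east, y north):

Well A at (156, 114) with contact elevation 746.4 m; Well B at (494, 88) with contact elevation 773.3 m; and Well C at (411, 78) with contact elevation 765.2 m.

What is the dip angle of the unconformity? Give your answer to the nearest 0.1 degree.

7.2°

Two edge vectors: Well A→Well B = (338, -26, 26.9), Well A→Well C = (255, -36, 18.8).
Normal n = (Well A→Well B) × (Well A→Well C) = (479.6, 505.1, -5538).
So ∂z/∂x = −n_x/n_z = 0.08660 and ∂z/∂y = −n_y/n_z = 0.09121.
Gradient magnitude |∇z| = √(a² + b²) = √(0.00750 + 0.00832) = 0.12577.
True dip = arctan(0.12577) = 7.2°, dipping toward SW (azimuth ≈ 224°).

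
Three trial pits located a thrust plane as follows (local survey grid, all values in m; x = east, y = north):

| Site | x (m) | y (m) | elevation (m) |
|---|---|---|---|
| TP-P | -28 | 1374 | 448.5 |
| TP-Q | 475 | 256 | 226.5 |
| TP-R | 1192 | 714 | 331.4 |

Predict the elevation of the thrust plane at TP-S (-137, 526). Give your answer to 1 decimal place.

Let the plane be z = a·x + b·y + c.
TP-Q−TP-P: 503a − 1118b = −222;  TP-R−TP-P: 1220a − 660b = −117.1.
Solving gives a = 0.015119, b = 0.205371.
Then c = 448.5 − a·-28 − b·1374 = 166.74.
At (-137, 526): z = −2.1 + 108.0 + 166.74 = 272.7 m.

272.7 m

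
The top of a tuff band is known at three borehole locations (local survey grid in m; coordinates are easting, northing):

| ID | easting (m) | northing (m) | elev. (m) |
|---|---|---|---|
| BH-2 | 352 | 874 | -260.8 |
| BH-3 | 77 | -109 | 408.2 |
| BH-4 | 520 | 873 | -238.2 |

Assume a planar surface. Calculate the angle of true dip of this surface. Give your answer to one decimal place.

36.1°

Let the plane be z = a·easting + b·northing + c.
BH-3−BH-2: −275a − 983b = 669;  BH-4−BH-2: 168a − 1b = 22.6.
Solving gives a = 0.13026, b = −0.71701.
Gradient magnitude |∇z| = √(a² + b²) = √(0.01697 + 0.51410) = 0.72874.
True dip = arctan(0.72874) = 36.1°, dipping toward N (azimuth ≈ 350°).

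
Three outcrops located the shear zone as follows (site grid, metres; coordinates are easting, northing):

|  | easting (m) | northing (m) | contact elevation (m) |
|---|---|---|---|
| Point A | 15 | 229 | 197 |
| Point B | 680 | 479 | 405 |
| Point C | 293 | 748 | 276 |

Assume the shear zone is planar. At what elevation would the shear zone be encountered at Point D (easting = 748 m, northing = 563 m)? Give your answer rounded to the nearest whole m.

Two edge vectors: Point A→Point B = (665, 250, 208), Point A→Point C = (278, 519, 79).
Normal n = (Point A→Point B) × (Point A→Point C) = (-88202, 5289, 275635).
So ∂z/∂easting = −n_x/n_z = 0.32000 and ∂z/∂northing = −n_y/n_z = −0.01919.
Intercept c from Point A: 197 − 4.80 + 4.39 = 196.59.
At (748, 563): z = 239.4 − 10.8 + 196.59 = 425.1 m.

425 m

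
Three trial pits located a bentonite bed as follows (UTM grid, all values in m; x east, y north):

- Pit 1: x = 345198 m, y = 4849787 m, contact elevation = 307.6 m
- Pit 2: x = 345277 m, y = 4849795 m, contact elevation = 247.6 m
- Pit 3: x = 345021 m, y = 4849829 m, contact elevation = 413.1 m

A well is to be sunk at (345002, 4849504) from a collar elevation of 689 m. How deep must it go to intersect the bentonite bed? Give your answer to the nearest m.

Two edge vectors: Pit 1→Pit 2 = (79, 8, -60), Pit 1→Pit 3 = (-177, 42, 105.5).
Normal n = (Pit 1→Pit 2) × (Pit 1→Pit 3) = (3364, 2285.5, 4734).
So ∂z/∂x = −n_x/n_z = −0.71060414 and ∂z/∂y = −n_y/n_z = −0.48278411.
Intercept c from Pit 1: 307.6 + 245299.13 + 2341400.12 = 2587006.85.
At (345002, 4849504): z_contact = −245159.8 − 2341263.5 + 2587006.85 = 583.5 m.
Depth below ground = 689 − 583.5 = 105 m.

105 m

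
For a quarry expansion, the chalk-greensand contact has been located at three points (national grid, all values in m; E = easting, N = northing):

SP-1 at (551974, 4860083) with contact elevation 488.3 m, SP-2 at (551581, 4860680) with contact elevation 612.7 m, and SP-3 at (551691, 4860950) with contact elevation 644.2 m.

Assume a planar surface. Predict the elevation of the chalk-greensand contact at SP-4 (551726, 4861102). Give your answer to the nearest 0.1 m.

664.3 m

Two edge vectors: SP-1→SP-2 = (-393, 597, 124.4), SP-1→SP-3 = (-283, 867, 155.9).
Normal n = (SP-1→SP-2) × (SP-1→SP-3) = (-14782.5, 26063.5, -171780).
So ∂z/∂E = −n_x/n_z = −0.086054838 and ∂z/∂N = −n_y/n_z = 0.151726045.
Intercept c from SP-1: 488.3 + 47500.03 − 737401.17 = −689412.84.
At (551726, 4861102): z = −47478.7 + 737555.8 − 689412.84 = 664.3 m.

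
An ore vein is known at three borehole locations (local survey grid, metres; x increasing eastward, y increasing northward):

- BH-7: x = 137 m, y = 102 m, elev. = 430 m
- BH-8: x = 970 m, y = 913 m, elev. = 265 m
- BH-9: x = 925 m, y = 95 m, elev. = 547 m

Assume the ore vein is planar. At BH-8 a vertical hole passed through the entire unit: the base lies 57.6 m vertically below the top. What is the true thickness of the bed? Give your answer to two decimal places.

Let the plane be z = a·x + b·y + c.
BH-8−BH-7: 833a + 811b = −165;  BH-9−BH-7: 788a − 7b = 117.
Solving gives a = 0.14534, b = −0.35274.
|∇z| = √(a²+b²) = 0.38151, so dip δ = arctan(0.38151) = 20.88°.
True thickness = vertical thickness × cos δ = 57.6 × cos 20.88° = 53.82 m.

53.82 m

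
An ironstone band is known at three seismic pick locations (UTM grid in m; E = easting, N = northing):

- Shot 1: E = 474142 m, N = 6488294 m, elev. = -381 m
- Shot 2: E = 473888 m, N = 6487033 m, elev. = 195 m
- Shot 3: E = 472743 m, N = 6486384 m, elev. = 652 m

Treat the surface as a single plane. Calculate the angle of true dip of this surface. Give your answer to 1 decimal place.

24.4°

Two edge vectors: Shot 1→Shot 2 = (-254, -1261, 576), Shot 1→Shot 3 = (-1399, -1910, 1033).
Normal n = (Shot 1→Shot 2) × (Shot 1→Shot 3) = (-202453, -543442, -1278999).
So ∂z/∂E = −n_x/n_z = −0.15829 and ∂z/∂N = −n_y/n_z = −0.42490.
Gradient magnitude |∇z| = √(a² + b²) = √(0.02506 + 0.18054) = 0.45342.
True dip = arctan(0.45342) = 24.4°, dipping toward NNE (azimuth ≈ 020°).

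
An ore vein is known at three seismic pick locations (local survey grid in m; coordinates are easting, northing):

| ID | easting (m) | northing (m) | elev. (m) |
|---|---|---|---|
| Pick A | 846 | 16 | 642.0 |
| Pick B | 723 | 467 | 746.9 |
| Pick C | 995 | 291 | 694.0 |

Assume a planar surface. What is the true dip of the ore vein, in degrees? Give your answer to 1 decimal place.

12.7°

Let the plane be z = a·easting + b·northing + c.
Pick B−Pick A: −123a + 451b = 104.9;  Pick C−Pick A: 149a + 275b = 52.
Solving gives a = −0.05341, b = 0.21803.
Gradient magnitude |∇z| = √(a² + b²) = √(0.00285 + 0.04754) = 0.22447.
True dip = arctan(0.22447) = 12.7°, dipping toward SSE (azimuth ≈ 166°).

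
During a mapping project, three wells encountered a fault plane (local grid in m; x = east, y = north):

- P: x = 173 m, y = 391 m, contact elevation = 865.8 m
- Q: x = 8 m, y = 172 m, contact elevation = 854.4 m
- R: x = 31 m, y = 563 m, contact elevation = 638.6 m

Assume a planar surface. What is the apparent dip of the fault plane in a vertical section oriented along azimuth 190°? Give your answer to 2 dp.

23.89°

Let the plane be z = a·x + b·y + c.
Q−P: −165a − 219b = −11.4;  R−P: −142a + 172b = −227.2.
Solving gives a = 0.86952, b = −0.60307.
Unit vector along 190° is (sin 190°, cos 190°) = (-0.1736, -0.9848).
Slope in that direction = a·(-0.1736) + b·(-0.9848) = 0.44291.
Apparent dip = arctan|0.44291| = 23.89° (true dip is 46.6°, so apparent ≤ true as expected).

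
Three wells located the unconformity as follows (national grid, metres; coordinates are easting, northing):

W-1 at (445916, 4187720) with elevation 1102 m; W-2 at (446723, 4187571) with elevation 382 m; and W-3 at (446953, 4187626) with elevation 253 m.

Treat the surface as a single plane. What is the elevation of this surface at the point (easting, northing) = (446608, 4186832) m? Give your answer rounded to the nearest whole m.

Let the plane be z = a·easting + b·northing + c.
W-2−W-1: 807a − 149b = −720;  W-3−W-1: 1037a − 94b = −849.
Solving gives a = −0.74783548, b = 0.78185748.
Then c = 1102 − a·445916 − b·4187720 = −2939626.39.
At (446608, 4186832): z = −333989.3 + 3273505.9 − 2939626.39 = -109.8 m.

-110 m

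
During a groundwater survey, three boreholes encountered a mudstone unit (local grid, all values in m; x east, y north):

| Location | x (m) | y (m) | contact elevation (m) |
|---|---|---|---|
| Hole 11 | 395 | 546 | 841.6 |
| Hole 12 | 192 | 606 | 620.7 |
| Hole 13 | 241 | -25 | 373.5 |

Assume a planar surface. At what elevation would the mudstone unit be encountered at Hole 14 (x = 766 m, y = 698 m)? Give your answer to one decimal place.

1372.9 m

Two edge vectors: Hole 11→Hole 12 = (-203, 60, -220.9), Hole 11→Hole 13 = (-154, -571, -468.1).
Normal n = (Hole 11→Hole 12) × (Hole 11→Hole 13) = (-154219.9, -61005.7, 125153).
So ∂z/∂x = −n_x/n_z = 1.23225 and ∂z/∂y = −n_y/n_z = 0.48745.
Intercept c from Hole 11: 841.6 − 486.74 − 266.15 = 88.71.
At (766, 698): z = 943.9 + 340.2 + 88.71 = 1372.9 m.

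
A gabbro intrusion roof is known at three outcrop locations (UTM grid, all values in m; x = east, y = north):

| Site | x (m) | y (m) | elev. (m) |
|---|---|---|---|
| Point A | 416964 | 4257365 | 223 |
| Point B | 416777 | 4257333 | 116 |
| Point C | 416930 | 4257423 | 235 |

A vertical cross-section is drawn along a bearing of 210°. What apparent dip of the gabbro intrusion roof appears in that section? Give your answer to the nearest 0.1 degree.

33.9°

Two edge vectors: Point A→Point B = (-187, -32, -107), Point A→Point C = (-34, 58, 12).
Normal n = (Point A→Point B) × (Point A→Point C) = (5822, 5882, -11934).
So ∂z/∂x = −n_x/n_z = 0.48785 and ∂z/∂y = −n_y/n_z = 0.49288.
Unit vector along 210° is (sin 210°, cos 210°) = (-0.5000, -0.8660).
Slope in that direction = a·(-0.5000) + b·(-0.8660) = −0.67077.
Apparent dip = arctan|0.67077| = 33.9° (true dip is 34.7°, so apparent ≤ true as expected).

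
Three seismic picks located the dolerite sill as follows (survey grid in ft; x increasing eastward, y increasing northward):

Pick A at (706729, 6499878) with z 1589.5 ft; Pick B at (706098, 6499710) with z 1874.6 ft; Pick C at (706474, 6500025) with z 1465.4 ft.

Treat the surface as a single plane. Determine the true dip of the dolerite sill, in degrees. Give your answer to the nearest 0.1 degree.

Let the plane be z = a·x + b·y + c.
Pick B−Pick A: −631a − 168b = 285.1;  Pick C−Pick A: −255a + 147b = −124.1.
Solving gives a = −0.15532, b = −1.11365.
Gradient magnitude |∇z| = √(a² + b²) = √(0.02412 + 1.24022) = 1.12443.
True dip = arctan(1.12443) = 48.4°, dipping toward N (azimuth ≈ 008°).

48.4°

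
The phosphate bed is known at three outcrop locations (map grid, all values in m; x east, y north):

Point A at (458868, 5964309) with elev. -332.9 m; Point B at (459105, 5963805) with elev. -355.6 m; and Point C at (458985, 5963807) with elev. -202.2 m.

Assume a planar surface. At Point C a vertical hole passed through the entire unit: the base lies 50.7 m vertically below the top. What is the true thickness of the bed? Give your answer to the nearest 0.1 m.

Two edge vectors: Point A→Point B = (237, -504, -22.7), Point A→Point C = (117, -502, 130.7).
Normal n = (Point A→Point B) × (Point A→Point C) = (-77268.2, -33631.8, -60006).
So ∂z/∂x = −n_x/n_z = −1.28767 and ∂z/∂y = −n_y/n_z = −0.56047.
|∇z| = √(a²+b²) = 1.40436, so dip δ = arctan(1.40436) = 54.55°.
True thickness = vertical thickness × cos δ = 50.7 × cos 54.55° = 29.4 m.

29.4 m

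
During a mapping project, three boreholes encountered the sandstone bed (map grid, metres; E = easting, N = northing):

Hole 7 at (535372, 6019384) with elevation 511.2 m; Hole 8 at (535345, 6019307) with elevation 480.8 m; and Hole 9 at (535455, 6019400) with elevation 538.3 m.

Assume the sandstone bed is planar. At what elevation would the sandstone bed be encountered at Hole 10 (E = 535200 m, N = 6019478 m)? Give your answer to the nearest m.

Let the plane be z = a·E + b·N + c.
Hole 8−Hole 7: −27a − 77b = −30.4;  Hole 9−Hole 7: 83a + 16b = 27.1.
Solving gives a = 0.26855177, b = 0.30063769.
Then c = 511.2 − a·535372 − b·6019384 = −1952917.60.
At (535200, 6019478): z = 143728.9 + 1809682.0 − 1952917.60 = 493.3 m.

493 m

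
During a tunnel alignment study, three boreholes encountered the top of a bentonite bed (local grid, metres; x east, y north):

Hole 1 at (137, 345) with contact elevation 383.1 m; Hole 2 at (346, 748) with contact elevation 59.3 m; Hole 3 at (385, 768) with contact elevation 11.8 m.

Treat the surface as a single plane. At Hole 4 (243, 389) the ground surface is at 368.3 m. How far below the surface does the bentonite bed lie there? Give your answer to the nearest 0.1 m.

Let the plane be z = a·x + b·y + c.
Hole 2−Hole 1: 209a + 403b = −323.8;  Hole 3−Hole 1: 248a + 423b = −371.3.
Solving gives a = −1.09790, b = −0.23409.
Then c = 383.1 − a·137 − b·345 = 614.27.
At (243, 389): z_contact = −266.79 − 91.06 + 614.27 = 256.42 m.
Depth below ground = 368.3 − 256.42 = 111.9 m.

111.9 m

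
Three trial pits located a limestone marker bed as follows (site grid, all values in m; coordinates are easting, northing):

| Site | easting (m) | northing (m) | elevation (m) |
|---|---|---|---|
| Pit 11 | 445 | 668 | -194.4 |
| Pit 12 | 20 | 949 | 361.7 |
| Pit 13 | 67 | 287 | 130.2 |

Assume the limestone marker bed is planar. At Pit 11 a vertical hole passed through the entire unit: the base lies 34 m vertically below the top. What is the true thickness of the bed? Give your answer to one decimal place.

Let the plane be z = a·easting + b·northing + c.
Pit 12−Pit 11: −425a + 281b = 556.1;  Pit 13−Pit 11: −378a − 381b = 324.6.
Solving gives a = −1.13032, b = 0.26945.
|∇z| = √(a²+b²) = 1.16199, so dip δ = arctan(1.16199) = 49.28°.
True thickness = vertical thickness × cos δ = 34 × cos 49.28° = 22.2 m.

22.2 m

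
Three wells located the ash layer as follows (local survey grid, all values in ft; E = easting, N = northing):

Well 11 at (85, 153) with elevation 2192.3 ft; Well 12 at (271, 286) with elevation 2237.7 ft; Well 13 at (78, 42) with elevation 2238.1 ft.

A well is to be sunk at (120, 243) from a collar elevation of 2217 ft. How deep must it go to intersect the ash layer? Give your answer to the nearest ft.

Two edge vectors: Well 11→Well 12 = (186, 133, 45.4), Well 11→Well 13 = (-7, -111, 45.8).
Normal n = (Well 11→Well 12) × (Well 11→Well 13) = (11130.8, -8836.6, -19715).
So ∂z/∂E = −n_x/n_z = 0.56459 and ∂z/∂N = −n_y/n_z = −0.44822.
Intercept c from Well 11: 2192.3 − 47.99 + 68.58 = 2212.89.
At (120, 243): z_contact = 67.8 − 108.9 + 2212.89 = 2171.7 ft.
Depth below ground = 2217 − 2171.7 = 45 ft.

45 ft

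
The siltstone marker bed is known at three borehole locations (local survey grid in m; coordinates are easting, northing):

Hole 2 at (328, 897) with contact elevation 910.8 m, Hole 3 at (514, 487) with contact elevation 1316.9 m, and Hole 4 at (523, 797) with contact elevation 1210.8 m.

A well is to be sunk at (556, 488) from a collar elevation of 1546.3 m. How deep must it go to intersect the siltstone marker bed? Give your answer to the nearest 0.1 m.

173.4 m

Two edge vectors: Hole 2→Hole 3 = (186, -410, 406.1), Hole 2→Hole 4 = (195, -100, 300).
Normal n = (Hole 2→Hole 3) × (Hole 2→Hole 4) = (-82390, 23389.5, 61350).
So ∂z/∂easting = −n_x/n_z = 1.34295 and ∂z/∂northing = −n_y/n_z = −0.38125.
Intercept c from Hole 2: 910.8 − 440.49 + 341.98 = 812.29.
At (556, 488): z_contact = 746.68 − 186.05 + 812.29 = 1372.92 m.
Depth below ground = 1546.3 − 1372.92 = 173.4 m.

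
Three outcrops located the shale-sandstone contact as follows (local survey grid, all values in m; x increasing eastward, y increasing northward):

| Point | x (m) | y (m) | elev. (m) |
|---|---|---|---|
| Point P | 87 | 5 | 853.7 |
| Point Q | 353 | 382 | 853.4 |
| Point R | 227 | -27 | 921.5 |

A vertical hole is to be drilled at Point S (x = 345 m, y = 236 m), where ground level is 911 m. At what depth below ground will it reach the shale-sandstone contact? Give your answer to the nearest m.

18 m

Let the plane be z = a·x + b·y + c.
Point Q−Point P: 266a + 377b = −0.3;  Point R−Point P: 140a − 32b = 67.8.
Solving gives a = 0.41687, b = −0.29493.
Then c = 853.7 − a·87 − b·5 = 818.91.
At (345, 236): z_contact = 143.8 − 69.6 + 818.91 = 893.1 m.
Depth below ground = 911 − 893.1 = 18 m.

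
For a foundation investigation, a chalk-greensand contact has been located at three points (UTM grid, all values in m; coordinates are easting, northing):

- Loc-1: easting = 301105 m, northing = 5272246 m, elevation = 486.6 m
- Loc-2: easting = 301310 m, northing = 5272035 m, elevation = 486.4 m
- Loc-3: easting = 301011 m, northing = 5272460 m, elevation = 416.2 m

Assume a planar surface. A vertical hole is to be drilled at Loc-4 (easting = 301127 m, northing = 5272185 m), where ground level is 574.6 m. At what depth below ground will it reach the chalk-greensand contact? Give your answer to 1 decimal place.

Two edge vectors: Loc-1→Loc-2 = (205, -211, -0.2), Loc-1→Loc-3 = (-94, 214, -70.4).
Normal n = (Loc-1→Loc-2) × (Loc-1→Loc-3) = (14897.2, 14450.8, 24036).
So ∂z/∂easting = −n_x/n_z = −0.619786986 and ∂z/∂northing = −n_y/n_z = −0.601214844.
Intercept c from Loc-1: 486.6 + 186620.96 + 3169752.56 = 3356860.12.
At (301127, 5272185): z_contact = −186634.60 − 3169715.88 + 3356860.12 = 509.64 m.
Depth below ground = 574.6 − 509.64 = 65.0 m.

65.0 m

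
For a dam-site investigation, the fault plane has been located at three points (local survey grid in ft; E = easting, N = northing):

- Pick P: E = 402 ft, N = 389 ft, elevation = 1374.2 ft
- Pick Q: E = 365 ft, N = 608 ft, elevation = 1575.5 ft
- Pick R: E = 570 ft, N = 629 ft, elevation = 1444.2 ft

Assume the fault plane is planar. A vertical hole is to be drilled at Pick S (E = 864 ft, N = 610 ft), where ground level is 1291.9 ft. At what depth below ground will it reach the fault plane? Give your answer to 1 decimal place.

Two edge vectors: Pick P→Pick Q = (-37, 219, 201.3), Pick P→Pick R = (168, 240, 70).
Normal n = (Pick P→Pick Q) × (Pick P→Pick R) = (-32982, 36408.4, -45672).
So ∂z/∂E = −n_x/n_z = −0.72215 and ∂z/∂N = −n_y/n_z = 0.79717.
Intercept c from Pick P: 1374.2 + 290.30 − 310.10 = 1354.40.
At (864, 610): z_contact = −623.94 + 486.27 + 1354.40 = 1216.74 ft.
Depth below ground = 1291.9 − 1216.74 = 75.2 ft.

75.2 ft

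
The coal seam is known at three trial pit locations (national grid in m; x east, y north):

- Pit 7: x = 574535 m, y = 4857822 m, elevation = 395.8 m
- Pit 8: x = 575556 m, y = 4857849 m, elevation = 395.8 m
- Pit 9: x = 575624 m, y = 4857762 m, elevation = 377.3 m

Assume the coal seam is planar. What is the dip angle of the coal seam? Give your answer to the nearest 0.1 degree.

Let the plane be z = a·x + b·y + c.
Pit 8−Pit 7: 1021a + 27b = 0;  Pit 9−Pit 7: 1089a − 60b = −18.5.
Solving gives a = −0.00551, b = 0.20834.
Gradient magnitude |∇z| = √(a² + b²) = √(0.00003 + 0.04340) = 0.20841.
True dip = arctan(0.20841) = 11.8°, dipping toward S (azimuth ≈ 178°).

11.8°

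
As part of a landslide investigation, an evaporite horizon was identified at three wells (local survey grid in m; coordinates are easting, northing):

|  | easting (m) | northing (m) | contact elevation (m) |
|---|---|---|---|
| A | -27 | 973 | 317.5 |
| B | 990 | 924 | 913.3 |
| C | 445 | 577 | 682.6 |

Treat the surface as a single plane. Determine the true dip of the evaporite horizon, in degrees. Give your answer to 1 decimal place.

Two edge vectors: A→B = (1017, -49, 595.8), A→C = (472, -396, 365.1).
Normal n = (A→B) × (A→C) = (218046.9, -90089.1, -379604).
So ∂z/∂easting = −n_x/n_z = 0.57441 and ∂z/∂northing = −n_y/n_z = −0.23732.
Gradient magnitude |∇z| = √(a² + b²) = √(0.32994 + 0.05632) = 0.62150.
True dip = arctan(0.62150) = 31.9°, dipping toward WNW (azimuth ≈ 292°).

31.9°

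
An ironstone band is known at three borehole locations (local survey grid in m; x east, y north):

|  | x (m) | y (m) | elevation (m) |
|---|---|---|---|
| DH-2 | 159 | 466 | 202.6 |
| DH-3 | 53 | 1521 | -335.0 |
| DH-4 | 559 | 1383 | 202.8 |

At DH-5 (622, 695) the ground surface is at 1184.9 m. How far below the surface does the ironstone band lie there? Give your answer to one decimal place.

637.3 m

Let the plane be z = a·x + b·y + c.
DH-3−DH-2: −106a + 1055b = −537.6;  DH-4−DH-2: 400a + 917b = 0.2.
Solving gives a = 0.949900, b = −0.414133.
Then c = 202.6 − a·159 − b·466 = 244.55.
At (622, 695): z_contact = 590.84 − 287.82 + 244.55 = 547.57 m.
Depth below ground = 1184.9 − 547.57 = 637.3 m.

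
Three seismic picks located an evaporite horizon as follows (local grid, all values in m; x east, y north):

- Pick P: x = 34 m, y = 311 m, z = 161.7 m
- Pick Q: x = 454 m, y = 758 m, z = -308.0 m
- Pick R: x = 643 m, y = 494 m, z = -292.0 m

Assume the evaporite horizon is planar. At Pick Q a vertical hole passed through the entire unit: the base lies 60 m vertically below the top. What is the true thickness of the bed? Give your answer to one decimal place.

Two edge vectors: Pick P→Pick Q = (420, 447, -469.7), Pick P→Pick R = (609, 183, -453.7).
Normal n = (Pick P→Pick Q) × (Pick P→Pick R) = (-116848.8, -95493.3, -195363).
So ∂z/∂x = −n_x/n_z = −0.59811 and ∂z/∂y = −n_y/n_z = −0.48880.
|∇z| = √(a²+b²) = 0.77244, so dip δ = arctan(0.77244) = 37.68°.
True thickness = vertical thickness × cos δ = 60 × cos 37.68° = 47.5 m.

47.5 m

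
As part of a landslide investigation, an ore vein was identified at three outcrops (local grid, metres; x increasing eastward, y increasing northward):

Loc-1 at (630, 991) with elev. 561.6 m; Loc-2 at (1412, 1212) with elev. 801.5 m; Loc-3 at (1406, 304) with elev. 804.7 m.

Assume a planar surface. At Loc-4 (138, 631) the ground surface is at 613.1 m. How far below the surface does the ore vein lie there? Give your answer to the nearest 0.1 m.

Two edge vectors: Loc-1→Loc-2 = (782, 221, 239.9), Loc-1→Loc-3 = (776, -687, 243.1).
Normal n = (Loc-1→Loc-2) × (Loc-1→Loc-3) = (218536.4, -3941.8, -708730).
So ∂z/∂x = −n_x/n_z = 0.308349 and ∂z/∂y = −n_y/n_z = −0.005562.
Intercept c from Loc-1: 561.6 − 194.26 + 5.51 = 372.85.
At (138, 631): z_contact = 42.55 − 3.51 + 372.85 = 411.89 m.
Depth below ground = 613.1 − 411.89 = 201.2 m.

201.2 m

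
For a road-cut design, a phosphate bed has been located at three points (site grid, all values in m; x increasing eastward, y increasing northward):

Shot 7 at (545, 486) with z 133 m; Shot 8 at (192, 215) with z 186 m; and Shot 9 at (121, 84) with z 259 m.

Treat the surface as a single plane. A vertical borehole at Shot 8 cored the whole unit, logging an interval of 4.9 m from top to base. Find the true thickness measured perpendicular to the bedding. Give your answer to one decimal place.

Let the plane be z = a·x + b·y + c.
Shot 8−Shot 7: −353a − 271b = 53;  Shot 9−Shot 7: −424a − 402b = 126.
Solving gives a = 0.47552, b = −0.81498.
|∇z| = √(a²+b²) = 0.94356, so dip δ = arctan(0.94356) = 43.34°.
True thickness = vertical thickness × cos δ = 4.9 × cos 43.34° = 3.6 m.

3.6 m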